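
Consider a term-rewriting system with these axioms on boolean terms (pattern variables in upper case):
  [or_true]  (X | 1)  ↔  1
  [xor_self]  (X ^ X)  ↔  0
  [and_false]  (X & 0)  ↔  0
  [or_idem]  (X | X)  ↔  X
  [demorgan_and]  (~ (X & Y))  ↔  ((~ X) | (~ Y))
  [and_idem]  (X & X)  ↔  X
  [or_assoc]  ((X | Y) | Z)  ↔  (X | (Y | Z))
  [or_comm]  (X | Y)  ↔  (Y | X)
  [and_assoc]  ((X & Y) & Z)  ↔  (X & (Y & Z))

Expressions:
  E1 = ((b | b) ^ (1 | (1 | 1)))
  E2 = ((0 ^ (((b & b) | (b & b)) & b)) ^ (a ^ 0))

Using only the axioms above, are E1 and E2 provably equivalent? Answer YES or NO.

NO

All listed rules preserve value, hence provable equivalence implies equal values everywhere; look for a separating assignment.
a=0, b=0 gives E1 ↦ 1, E2 ↦ 0; values differ ⇒ not provably equivalent.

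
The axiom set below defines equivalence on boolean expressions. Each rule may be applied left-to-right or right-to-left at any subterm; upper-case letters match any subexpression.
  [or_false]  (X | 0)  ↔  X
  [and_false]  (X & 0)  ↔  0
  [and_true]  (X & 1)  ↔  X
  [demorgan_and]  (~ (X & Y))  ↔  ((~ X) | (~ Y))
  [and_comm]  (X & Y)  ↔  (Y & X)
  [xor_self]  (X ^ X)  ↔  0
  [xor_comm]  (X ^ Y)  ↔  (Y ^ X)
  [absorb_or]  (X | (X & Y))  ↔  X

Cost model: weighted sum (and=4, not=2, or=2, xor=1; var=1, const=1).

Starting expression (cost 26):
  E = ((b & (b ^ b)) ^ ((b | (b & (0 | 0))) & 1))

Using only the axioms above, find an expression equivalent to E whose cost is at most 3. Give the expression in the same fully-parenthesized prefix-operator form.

(0 ^ b)   [cost 3]

(1) ((b | (b & (0 | 0))) & 1)  =[and_true →]=  (b | (b & (0 | 0)))    ⊢ ((b & (b ^ b)) ^ (b | (b & (0 | 0))))
(2) (0 | 0)  =[or_false →]=  0    ⊢ ((b & (b ^ b)) ^ (b | (b & 0)))
(3) (b ^ b)  =[xor_self →]=  0    ⊢ ((b & 0) ^ (b | (b & 0)))
(4) (b | (b & 0))  =[absorb_or →]=  b    ⊢ ((b & 0) ^ b)
(5) (b & 0)  =[and_false →]=  0    ⊢ cost 3, within 3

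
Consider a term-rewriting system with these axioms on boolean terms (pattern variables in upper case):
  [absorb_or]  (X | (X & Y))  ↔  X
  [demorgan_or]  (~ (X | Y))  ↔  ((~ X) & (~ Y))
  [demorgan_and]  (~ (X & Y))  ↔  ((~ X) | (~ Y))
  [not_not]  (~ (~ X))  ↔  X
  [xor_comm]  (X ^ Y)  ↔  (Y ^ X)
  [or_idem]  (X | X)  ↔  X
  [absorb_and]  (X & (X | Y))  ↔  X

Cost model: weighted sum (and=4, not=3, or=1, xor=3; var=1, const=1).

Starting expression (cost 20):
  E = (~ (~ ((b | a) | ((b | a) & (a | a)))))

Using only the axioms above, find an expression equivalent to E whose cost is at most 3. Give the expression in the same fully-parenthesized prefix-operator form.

1. [or_idem →] (a | a)  →  a;  E = (~ (~ ((b | a) | ((b | a) & a))))
2. [not_not →] (~ (~ ((b | a) | ((b | a) & a))))  →  ((b | a) | ((b | a) & a))
3. [absorb_or →] ((b | a) | ((b | a) & a))  →  (b | a);  cost 3 ≤ 3, done

(b | a)   [cost 3]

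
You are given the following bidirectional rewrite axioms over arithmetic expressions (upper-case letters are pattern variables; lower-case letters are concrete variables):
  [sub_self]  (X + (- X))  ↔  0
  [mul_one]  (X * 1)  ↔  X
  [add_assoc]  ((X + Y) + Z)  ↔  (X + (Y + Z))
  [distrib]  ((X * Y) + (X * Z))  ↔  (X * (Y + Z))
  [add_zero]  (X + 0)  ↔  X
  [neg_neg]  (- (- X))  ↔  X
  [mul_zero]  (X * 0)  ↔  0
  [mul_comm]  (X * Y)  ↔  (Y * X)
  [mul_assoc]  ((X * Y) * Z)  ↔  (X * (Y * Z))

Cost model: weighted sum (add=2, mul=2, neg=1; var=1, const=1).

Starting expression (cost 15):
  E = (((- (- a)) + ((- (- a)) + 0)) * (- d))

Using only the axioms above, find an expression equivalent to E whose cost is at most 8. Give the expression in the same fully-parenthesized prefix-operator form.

step 1: add_zero (→) rewrites ((- (- a)) + 0) into (- (- a)), now (((- (- a)) + (- (- a))) * (- d))
step 2: neg_neg (→) rewrites (- (- a)) into a, now (((- (- a)) + a) * (- d))
step 3: neg_neg (→) rewrites (- (- a)) into a, reaching cost 8 (bound 8)

((a + a) * (- d))   [cost 8]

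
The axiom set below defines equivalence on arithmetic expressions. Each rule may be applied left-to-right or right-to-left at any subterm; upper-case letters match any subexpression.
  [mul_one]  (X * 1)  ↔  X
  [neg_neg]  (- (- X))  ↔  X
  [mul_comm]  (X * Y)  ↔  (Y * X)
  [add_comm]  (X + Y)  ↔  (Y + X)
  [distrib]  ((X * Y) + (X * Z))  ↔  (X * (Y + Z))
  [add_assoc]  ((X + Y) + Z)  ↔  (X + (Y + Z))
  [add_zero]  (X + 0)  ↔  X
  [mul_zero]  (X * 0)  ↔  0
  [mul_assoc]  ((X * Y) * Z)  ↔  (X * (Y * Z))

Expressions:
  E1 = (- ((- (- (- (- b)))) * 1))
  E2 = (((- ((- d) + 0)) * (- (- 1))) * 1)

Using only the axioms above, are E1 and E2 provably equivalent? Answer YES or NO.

Every axiom is a valid identity, so a rewrite proof would force E1 and E2 to agree under every assignment.
At b=0, d=1: E1 = 0 but E2 = 1; they differ, so no derivation exists.

NO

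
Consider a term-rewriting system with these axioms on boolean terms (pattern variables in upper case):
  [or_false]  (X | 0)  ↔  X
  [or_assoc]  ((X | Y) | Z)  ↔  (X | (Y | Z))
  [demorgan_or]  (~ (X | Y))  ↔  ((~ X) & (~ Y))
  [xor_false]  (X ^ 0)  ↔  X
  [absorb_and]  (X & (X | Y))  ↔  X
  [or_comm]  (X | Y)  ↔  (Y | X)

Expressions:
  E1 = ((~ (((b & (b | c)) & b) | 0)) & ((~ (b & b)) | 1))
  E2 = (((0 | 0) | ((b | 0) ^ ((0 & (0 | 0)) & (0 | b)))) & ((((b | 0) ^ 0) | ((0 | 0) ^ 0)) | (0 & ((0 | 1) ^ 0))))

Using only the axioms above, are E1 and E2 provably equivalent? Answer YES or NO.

All listed rules preserve value, hence provable equivalence implies equal values everywhere; look for a separating assignment.
b=0, c=0 gives E1 ↦ 1, E2 ↦ 0; values differ ⇒ not provably equivalent.

NO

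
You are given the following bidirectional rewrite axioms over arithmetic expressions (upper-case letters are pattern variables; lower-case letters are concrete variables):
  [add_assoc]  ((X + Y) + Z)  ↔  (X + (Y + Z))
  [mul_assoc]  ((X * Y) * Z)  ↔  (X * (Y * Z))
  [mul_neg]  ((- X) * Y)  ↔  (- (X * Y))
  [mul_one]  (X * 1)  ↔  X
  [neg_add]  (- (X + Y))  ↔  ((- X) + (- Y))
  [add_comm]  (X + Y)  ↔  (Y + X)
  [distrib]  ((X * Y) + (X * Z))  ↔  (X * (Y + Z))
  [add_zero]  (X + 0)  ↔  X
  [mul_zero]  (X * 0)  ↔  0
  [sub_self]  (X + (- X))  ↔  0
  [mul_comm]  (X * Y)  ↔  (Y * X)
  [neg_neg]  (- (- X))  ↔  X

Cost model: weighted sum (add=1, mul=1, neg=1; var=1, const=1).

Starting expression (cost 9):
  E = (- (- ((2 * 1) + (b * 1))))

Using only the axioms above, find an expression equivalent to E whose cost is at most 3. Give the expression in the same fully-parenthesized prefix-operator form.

step 1: mul_one (→) rewrites (2 * 1) into 2, now (- (- (2 + (b * 1))))
step 2: mul_one (→) rewrites (b * 1) into b, now (- (- (2 + b)))
step 3: neg_neg (→) rewrites (- (- (2 + b))) into (2 + b), reaching cost 3 (bound 3)

(2 + b)   [cost 3]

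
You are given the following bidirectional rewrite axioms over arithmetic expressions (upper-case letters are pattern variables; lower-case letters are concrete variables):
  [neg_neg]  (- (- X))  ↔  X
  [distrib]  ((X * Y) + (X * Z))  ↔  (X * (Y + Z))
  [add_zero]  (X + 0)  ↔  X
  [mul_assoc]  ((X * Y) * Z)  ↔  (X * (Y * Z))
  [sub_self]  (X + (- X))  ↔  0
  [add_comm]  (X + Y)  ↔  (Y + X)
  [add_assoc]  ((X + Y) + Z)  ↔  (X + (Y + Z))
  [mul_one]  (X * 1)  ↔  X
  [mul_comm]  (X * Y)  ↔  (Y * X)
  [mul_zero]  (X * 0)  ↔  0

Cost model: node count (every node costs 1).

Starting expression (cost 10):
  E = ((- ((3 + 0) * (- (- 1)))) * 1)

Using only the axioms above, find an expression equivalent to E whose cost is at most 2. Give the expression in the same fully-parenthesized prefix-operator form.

(- 3)   [cost 2]

(1) (- (- 1))  =[neg_neg →]=  1    ⊢ ((- ((3 + 0) * 1)) * 1)
(2) ((3 + 0) * 1)  =[mul_one →]=  (3 + 0)    ⊢ ((- (3 + 0)) * 1)
(3) (3 + 0)  =[add_zero →]=  3    ⊢ ((- 3) * 1)
(4) ((- 3) * 1)  =[mul_one →]=  (- 3)    ⊢ cost 2, within 2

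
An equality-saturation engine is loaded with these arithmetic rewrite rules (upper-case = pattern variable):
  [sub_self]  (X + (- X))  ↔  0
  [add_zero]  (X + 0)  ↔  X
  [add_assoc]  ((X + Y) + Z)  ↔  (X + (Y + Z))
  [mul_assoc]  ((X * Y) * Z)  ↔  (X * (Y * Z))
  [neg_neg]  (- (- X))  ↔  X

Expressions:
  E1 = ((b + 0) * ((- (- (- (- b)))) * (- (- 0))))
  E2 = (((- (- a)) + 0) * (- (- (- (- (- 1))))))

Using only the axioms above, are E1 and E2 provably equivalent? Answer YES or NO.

NO

All listed rules preserve value, hence provable equivalence implies equal values everywhere; look for a separating assignment.
a=1, b=0 gives E1 ↦ 0, E2 ↦ -1; values differ ⇒ not provably equivalent.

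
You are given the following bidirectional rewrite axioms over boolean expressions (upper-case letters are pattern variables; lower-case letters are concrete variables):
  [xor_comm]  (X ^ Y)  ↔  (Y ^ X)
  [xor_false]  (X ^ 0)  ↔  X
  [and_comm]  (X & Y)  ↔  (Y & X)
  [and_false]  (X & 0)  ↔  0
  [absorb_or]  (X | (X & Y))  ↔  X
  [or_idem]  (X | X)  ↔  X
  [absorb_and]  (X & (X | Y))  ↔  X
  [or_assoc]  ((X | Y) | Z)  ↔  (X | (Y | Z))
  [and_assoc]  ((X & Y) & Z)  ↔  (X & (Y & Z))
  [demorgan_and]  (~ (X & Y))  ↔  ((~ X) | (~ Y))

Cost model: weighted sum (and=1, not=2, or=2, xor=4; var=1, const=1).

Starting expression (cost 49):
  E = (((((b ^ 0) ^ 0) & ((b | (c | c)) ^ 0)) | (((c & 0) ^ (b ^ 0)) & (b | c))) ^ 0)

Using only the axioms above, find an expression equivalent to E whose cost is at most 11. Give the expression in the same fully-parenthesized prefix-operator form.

((0 ^ b) & (b | c))   [cost 11]

(1) (c | c)  =[or_idem →]=  c    ⊢ (((((b ^ 0) ^ 0) & ((b | c) ^ 0)) | (((c & 0) ^ (b ^ 0)) & (b | c))) ^ 0)
(2) (c & 0)  =[and_false →]=  0    ⊢ (((((b ^ 0) ^ 0) & ((b | c) ^ 0)) | ((0 ^ (b ^ 0)) & (b | c))) ^ 0)
(3) ((b ^ 0) ^ 0)  =[xor_comm →]=  (0 ^ (b ^ 0))    ⊢ ((((0 ^ (b ^ 0)) & ((b | c) ^ 0)) | ((0 ^ (b ^ 0)) & (b | c))) ^ 0)
(4) ((((0 ^ (b ^ 0)) & ((b | c) ^ 0)) | ((0 ^ (b ^ 0)) & (b | c))) ^ 0)  =[xor_false →]=  (((0 ^ (b ^ 0)) & ((b | c) ^ 0)) | ((0 ^ (b ^ 0)) & (b | c)))
(5) ((b | c) ^ 0)  =[xor_false →]=  (b | c)    ⊢ (((0 ^ (b ^ 0)) & (b | c)) | ((0 ^ (b ^ 0)) & (b | c)))
(6) (((0 ^ (b ^ 0)) & (b | c)) | ((0 ^ (b ^ 0)) & (b | c)))  =[or_idem →]=  ((0 ^ (b ^ 0)) & (b | c))
(7) (b ^ 0)  =[xor_false →]=  b    ⊢ cost 11, within 11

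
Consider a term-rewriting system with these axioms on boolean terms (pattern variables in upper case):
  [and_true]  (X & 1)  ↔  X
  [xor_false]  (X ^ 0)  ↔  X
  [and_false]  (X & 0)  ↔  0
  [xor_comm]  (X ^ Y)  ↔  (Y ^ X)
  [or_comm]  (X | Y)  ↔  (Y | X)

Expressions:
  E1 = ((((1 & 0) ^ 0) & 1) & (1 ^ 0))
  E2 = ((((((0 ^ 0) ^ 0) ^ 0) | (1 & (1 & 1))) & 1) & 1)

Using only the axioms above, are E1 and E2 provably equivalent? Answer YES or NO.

NO

The axioms are sound identities: if E1 ↔* E2 then E1 and E2 evaluate identically under any assignment.
Under the empty assignment (no variables occur): E1 evaluates to 0, E2 to 1. Distinct ⇒ no rewrite sequence connects them.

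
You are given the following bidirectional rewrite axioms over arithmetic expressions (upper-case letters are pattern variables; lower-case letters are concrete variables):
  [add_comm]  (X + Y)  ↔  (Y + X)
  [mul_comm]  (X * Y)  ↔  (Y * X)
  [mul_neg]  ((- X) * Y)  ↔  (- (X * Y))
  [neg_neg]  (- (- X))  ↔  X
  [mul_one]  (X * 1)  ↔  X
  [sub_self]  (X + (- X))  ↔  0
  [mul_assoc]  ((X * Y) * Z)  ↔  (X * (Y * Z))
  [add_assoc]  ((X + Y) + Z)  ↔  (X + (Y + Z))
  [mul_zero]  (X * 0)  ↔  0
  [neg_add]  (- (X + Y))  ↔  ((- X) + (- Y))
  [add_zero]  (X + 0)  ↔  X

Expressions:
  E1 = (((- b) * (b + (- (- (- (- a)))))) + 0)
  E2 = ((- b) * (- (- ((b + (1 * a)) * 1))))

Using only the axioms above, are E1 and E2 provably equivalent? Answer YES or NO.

(1) (- (- a))  =[neg_neg →]=  a    ⊢ (((- b) * (b + (- (- a)))) + 0)
(2) (- (- a))  =[neg_neg →]=  a    ⊢ (((- b) * (b + a)) + 0)
(3) (((- b) * (b + a)) + 0)  =[add_zero →]=  ((- b) * (b + a))
(4) a  =[mul_one ←]=  (a * 1)    ⊢ ((- b) * (b + (a * 1)))
(5) (b + (a * 1))  =[mul_one ←]=  ((b + (a * 1)) * 1)    ⊢ ((- b) * ((b + (a * 1)) * 1))
(6) (a * 1)  =[mul_comm →]=  (1 * a)    ⊢ ((- b) * ((b + (1 * a)) * 1))
(7) ((b + (1 * a)) * 1)  =[neg_neg ←]=  (- (- ((b + (1 * a)) * 1)))    ⊢ E2

YES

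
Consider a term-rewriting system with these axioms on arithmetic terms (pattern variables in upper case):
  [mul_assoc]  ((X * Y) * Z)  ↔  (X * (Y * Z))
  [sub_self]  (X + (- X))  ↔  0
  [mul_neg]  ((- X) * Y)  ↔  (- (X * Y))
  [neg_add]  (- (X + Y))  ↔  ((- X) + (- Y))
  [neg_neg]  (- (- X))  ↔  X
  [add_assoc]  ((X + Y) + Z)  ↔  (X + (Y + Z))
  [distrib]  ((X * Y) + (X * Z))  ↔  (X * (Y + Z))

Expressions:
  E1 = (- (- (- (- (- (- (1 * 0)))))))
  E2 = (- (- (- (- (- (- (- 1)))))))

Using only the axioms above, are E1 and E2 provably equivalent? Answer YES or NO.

NO

All listed rules preserve value, hence provable equivalence implies equal values everywhere; look for a separating assignment.
the empty assignment (no variables occur) gives E1 ↦ 0, E2 ↦ -1; values differ ⇒ not provably equivalent.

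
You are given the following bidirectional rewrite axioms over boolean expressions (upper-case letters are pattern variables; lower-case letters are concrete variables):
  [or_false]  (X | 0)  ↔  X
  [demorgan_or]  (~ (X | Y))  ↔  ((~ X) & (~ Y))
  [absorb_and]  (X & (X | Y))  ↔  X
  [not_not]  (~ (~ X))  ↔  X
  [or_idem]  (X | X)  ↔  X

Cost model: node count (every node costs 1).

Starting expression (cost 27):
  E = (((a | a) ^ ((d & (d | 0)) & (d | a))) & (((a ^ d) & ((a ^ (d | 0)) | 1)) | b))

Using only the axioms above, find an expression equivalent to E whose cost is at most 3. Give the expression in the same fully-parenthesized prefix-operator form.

(a ^ d)   [cost 3]

1. [or_false →] (d | 0)  →  d;  E = (((a | a) ^ ((d & (d | 0)) & (d | a))) & (((a ^ d) & ((a ^ d) | 1)) | b))
2. [absorb_and →] ((a ^ d) & ((a ^ d) | 1))  →  (a ^ d);  E = (((a | a) ^ ((d & (d | 0)) & (d | a))) & ((a ^ d) | b))
3. [or_idem →] (a | a)  →  a;  E = ((a ^ ((d & (d | 0)) & (d | a))) & ((a ^ d) | b))
4. [absorb_and →] (d & (d | 0))  →  d;  E = ((a ^ (d & (d | a))) & ((a ^ d) | b))
5. [absorb_and →] (d & (d | a))  →  d;  E = ((a ^ d) & ((a ^ d) | b))
6. [absorb_and →] ((a ^ d) & ((a ^ d) | b))  →  (a ^ d);  cost 3 ≤ 3, done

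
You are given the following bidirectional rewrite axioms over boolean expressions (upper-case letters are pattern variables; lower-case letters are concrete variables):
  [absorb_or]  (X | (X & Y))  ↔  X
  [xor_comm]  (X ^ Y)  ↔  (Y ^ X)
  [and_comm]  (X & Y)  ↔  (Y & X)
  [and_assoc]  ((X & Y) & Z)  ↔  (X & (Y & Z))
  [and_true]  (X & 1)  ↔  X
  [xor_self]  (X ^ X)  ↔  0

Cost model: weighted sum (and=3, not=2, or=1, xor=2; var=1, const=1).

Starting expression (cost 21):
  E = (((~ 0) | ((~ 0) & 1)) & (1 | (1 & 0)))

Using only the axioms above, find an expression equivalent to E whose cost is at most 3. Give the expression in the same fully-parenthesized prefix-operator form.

(1) (1 | (1 & 0))  =[absorb_or →]=  1    ⊢ (((~ 0) | ((~ 0) & 1)) & 1)
(2) ((~ 0) | ((~ 0) & 1))  =[absorb_or →]=  (~ 0)    ⊢ ((~ 0) & 1)
(3) ((~ 0) & 1)  =[and_true →]=  (~ 0)    ⊢ cost 3, within 3

(~ 0)   [cost 3]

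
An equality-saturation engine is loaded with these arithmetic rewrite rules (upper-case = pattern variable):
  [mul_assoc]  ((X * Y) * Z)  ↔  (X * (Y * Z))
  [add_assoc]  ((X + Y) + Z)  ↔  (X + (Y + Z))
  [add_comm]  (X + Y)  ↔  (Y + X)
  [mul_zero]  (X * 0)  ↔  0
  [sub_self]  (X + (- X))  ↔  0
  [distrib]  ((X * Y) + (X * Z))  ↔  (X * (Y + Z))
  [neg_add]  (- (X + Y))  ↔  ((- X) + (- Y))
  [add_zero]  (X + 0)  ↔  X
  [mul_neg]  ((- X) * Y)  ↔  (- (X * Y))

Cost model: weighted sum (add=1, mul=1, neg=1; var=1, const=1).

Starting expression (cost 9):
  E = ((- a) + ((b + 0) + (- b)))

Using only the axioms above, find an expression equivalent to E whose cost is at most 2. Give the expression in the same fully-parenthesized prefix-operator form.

step 1: add_zero (→) rewrites (b + 0) into b, now ((- a) + (b + (- b)))
step 2: sub_self (→) rewrites (b + (- b)) into 0, now ((- a) + 0)
step 3: add_zero (→) rewrites ((- a) + 0) into (- a), reaching cost 2 (bound 2)

(- a)   [cost 2]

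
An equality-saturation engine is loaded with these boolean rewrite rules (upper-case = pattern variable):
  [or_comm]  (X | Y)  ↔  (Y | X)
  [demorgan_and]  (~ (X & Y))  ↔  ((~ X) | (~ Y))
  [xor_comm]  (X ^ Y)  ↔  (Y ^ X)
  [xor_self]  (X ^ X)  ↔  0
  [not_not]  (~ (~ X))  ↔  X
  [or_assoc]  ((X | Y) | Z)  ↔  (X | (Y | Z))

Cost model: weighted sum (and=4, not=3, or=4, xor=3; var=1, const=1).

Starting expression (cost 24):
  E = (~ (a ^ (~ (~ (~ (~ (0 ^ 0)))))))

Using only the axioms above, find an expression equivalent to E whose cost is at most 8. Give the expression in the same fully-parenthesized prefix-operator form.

step 1: not_not (→) rewrites (~ (~ (~ (~ (0 ^ 0))))) into (~ (~ (0 ^ 0))), now (~ (a ^ (~ (~ (0 ^ 0)))))
step 2: not_not (→) rewrites (~ (~ (0 ^ 0))) into (0 ^ 0), now (~ (a ^ (0 ^ 0)))
step 3: xor_self (→) rewrites (0 ^ 0) into 0, reaching cost 8 (bound 8)

(~ (a ^ 0))   [cost 8]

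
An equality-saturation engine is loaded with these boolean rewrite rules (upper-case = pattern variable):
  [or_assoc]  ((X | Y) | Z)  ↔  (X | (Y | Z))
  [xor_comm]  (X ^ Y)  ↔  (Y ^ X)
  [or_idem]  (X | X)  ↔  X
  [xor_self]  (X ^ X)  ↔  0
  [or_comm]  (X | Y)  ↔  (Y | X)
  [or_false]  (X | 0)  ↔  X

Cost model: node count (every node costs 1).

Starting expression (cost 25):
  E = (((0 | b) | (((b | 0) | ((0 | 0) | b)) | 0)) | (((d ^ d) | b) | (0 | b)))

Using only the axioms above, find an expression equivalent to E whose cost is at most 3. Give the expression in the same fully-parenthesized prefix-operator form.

1. [or_false →] (0 | 0)  →  0;  E = (((0 | b) | (((b | 0) | (0 | b)) | 0)) | (((d ^ d) | b) | (0 | b)))
2. [or_comm →] (b | 0)  →  (0 | b);  E = (((0 | b) | (((0 | b) | (0 | b)) | 0)) | (((d ^ d) | b) | (0 | b)))
3. [or_idem →] ((0 | b) | (0 | b))  →  (0 | b);  E = (((0 | b) | ((0 | b) | 0)) | (((d ^ d) | b) | (0 | b)))
4. [or_false →] ((0 | b) | 0)  →  (0 | b);  E = (((0 | b) | (0 | b)) | (((d ^ d) | b) | (0 | b)))
5. [xor_self →] (d ^ d)  →  0;  E = (((0 | b) | (0 | b)) | ((0 | b) | (0 | b)))
6. [or_idem →] (((0 | b) | (0 | b)) | ((0 | b) | (0 | b)))  →  ((0 | b) | (0 | b))
7. [or_idem →] ((0 | b) | (0 | b))  →  (0 | b);  cost 3 ≤ 3, done

(0 | b)   [cost 3]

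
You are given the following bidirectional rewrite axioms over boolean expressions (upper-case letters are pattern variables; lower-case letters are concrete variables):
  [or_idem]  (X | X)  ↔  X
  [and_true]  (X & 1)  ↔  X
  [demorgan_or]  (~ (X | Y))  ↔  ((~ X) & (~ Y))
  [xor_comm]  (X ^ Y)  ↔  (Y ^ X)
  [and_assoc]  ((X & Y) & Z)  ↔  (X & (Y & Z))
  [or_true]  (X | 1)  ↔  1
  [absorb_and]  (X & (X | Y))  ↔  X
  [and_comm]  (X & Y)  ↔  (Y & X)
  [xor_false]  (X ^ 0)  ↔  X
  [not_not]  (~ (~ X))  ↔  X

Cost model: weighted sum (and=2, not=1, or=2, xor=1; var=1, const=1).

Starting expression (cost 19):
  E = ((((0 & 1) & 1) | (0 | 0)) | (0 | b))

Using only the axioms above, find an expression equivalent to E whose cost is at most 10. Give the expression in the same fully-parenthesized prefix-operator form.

((0 | 0) | (0 | b))   [cost 10]

step 1: and_true (→) rewrites (0 & 1) into 0, now (((0 & 1) | (0 | 0)) | (0 | b))
step 2: or_idem (→) rewrites (0 | 0) into 0, now (((0 & 1) | 0) | (0 | b))
step 3: and_true (→) rewrites (0 & 1) into 0, reaching cost 10 (bound 10)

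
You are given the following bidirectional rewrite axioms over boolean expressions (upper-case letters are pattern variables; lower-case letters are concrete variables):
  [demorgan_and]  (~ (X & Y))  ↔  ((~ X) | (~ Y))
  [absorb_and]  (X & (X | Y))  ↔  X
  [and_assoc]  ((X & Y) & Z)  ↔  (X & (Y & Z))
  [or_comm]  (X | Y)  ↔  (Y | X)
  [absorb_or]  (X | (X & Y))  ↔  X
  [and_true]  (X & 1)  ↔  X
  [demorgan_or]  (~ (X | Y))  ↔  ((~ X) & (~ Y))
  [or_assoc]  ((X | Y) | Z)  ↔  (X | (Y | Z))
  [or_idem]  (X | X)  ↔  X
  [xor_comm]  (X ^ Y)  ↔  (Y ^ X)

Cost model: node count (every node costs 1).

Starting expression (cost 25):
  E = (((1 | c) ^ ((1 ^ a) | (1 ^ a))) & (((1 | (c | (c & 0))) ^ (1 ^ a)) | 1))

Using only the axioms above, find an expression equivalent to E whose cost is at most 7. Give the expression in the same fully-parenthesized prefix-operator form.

1. [absorb_or →] (c | (c & 0))  →  c;  E = (((1 | c) ^ ((1 ^ a) | (1 ^ a))) & (((1 | c) ^ (1 ^ a)) | 1))
2. [or_idem →] ((1 ^ a) | (1 ^ a))  →  (1 ^ a);  E = (((1 | c) ^ (1 ^ a)) & (((1 | c) ^ (1 ^ a)) | 1))
3. [absorb_and →] (((1 | c) ^ (1 ^ a)) & (((1 | c) ^ (1 ^ a)) | 1))  →  ((1 | c) ^ (1 ^ a));  cost 7 ≤ 7, done

((1 | c) ^ (1 ^ a))   [cost 7]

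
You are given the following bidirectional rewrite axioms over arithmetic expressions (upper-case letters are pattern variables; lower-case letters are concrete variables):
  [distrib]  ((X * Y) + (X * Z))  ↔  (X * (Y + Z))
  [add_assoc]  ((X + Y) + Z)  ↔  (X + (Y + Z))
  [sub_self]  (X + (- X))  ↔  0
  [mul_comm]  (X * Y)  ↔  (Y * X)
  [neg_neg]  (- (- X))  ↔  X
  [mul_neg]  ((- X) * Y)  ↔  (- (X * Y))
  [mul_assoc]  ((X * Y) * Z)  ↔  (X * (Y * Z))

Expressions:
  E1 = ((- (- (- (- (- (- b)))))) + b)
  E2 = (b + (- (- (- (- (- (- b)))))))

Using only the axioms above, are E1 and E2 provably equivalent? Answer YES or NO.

(1) (- (- b))  =[neg_neg →]=  b    ⊢ ((- (- (- (- b)))) + b)
(2) (- (- (- b)))  =[neg_neg →]=  (- b)    ⊢ ((- (- b)) + b)
(3) (- (- b))  =[neg_neg →]=  b    ⊢ (b + b)
(4) b  =[neg_neg ←]=  (- (- b))    ⊢ (b + (- (- b)))
(5) (- (- b))  =[neg_neg ←]=  (- (- (- (- b))))    ⊢ (b + (- (- (- (- b)))))
(6) (- (- (- (- b))))  =[neg_neg ←]=  (- (- (- (- (- (- b))))))    ⊢ E2

YES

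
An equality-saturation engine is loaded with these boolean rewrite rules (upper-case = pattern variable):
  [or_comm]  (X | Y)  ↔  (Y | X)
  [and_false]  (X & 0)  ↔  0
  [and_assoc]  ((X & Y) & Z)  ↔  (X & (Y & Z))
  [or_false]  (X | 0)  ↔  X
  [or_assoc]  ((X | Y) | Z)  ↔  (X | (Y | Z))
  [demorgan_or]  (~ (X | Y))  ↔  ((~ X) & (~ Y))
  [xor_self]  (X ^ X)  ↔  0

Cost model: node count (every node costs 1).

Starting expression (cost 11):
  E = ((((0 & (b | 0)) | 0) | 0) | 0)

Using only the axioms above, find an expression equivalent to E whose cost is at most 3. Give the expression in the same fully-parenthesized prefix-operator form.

(0 & b)   [cost 3]

(1) ((((0 & (b | 0)) | 0) | 0) | 0)  =[or_false →]=  (((0 & (b | 0)) | 0) | 0)
(2) ((0 & (b | 0)) | 0)  =[or_false →]=  (0 & (b | 0))    ⊢ ((0 & (b | 0)) | 0)
(3) ((0 & (b | 0)) | 0)  =[or_false →]=  (0 & (b | 0))
(4) (b | 0)  =[or_false →]=  b    ⊢ cost 3, within 3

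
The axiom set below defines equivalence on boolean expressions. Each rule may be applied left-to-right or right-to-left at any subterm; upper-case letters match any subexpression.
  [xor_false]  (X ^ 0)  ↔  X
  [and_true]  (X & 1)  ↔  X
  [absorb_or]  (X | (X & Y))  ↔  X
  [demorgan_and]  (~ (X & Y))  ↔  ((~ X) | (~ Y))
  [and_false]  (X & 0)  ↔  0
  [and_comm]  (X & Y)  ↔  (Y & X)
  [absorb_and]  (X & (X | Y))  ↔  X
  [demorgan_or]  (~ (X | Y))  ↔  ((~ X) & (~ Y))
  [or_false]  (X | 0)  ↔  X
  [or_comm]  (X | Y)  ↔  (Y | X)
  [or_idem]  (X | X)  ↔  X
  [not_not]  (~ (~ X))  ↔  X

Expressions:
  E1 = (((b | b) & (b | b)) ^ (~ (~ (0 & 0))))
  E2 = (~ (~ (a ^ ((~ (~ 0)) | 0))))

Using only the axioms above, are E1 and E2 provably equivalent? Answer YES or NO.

All listed rules preserve value, hence provable equivalence implies equal values everywhere; look for a separating assignment.
a=0, b=1 gives E1 ↦ 1, E2 ↦ 0; values differ ⇒ not provably equivalent.

NO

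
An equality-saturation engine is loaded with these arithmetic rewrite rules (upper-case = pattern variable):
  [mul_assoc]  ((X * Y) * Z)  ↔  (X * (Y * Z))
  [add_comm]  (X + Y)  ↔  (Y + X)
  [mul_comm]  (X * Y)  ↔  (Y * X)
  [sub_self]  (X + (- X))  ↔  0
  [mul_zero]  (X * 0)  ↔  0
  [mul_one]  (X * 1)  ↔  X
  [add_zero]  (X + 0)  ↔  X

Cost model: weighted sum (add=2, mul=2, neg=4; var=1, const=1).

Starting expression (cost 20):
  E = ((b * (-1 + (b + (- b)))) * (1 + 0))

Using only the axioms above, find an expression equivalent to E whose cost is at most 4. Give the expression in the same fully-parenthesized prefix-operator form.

1. [sub_self →] (b + (- b))  →  0;  E = ((b * (-1 + 0)) * (1 + 0))
2. [add_zero →] (1 + 0)  →  1;  E = ((b * (-1 + 0)) * 1)
3. [mul_assoc →] ((b * (-1 + 0)) * 1)  →  (b * ((-1 + 0) * 1))
4. [add_zero →] (-1 + 0)  →  -1;  E = (b * (-1 * 1))
5. [mul_one →] (-1 * 1)  →  -1;  cost 4 ≤ 4, done

(b * -1)   [cost 4]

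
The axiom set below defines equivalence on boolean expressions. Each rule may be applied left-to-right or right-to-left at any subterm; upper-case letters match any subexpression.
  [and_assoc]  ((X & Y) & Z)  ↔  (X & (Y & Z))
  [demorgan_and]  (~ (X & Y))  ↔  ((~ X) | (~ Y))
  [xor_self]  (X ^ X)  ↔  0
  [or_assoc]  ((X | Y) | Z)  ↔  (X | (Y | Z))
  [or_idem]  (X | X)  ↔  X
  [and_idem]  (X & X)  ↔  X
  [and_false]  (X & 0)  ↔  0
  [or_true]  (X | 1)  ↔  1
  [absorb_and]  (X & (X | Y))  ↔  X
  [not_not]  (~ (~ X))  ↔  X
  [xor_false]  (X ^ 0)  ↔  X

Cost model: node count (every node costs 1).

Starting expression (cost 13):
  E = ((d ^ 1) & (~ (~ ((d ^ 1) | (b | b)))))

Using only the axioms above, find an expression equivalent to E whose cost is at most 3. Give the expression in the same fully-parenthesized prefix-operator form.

step 1: or_idem (→) rewrites (b | b) into b, now ((d ^ 1) & (~ (~ ((d ^ 1) | b))))
step 2: not_not (→) rewrites (~ (~ ((d ^ 1) | b))) into ((d ^ 1) | b), now ((d ^ 1) & ((d ^ 1) | b))
step 3: absorb_and (→) rewrites ((d ^ 1) & ((d ^ 1) | b)) into (d ^ 1), reaching cost 3 (bound 3)

(d ^ 1)   [cost 3]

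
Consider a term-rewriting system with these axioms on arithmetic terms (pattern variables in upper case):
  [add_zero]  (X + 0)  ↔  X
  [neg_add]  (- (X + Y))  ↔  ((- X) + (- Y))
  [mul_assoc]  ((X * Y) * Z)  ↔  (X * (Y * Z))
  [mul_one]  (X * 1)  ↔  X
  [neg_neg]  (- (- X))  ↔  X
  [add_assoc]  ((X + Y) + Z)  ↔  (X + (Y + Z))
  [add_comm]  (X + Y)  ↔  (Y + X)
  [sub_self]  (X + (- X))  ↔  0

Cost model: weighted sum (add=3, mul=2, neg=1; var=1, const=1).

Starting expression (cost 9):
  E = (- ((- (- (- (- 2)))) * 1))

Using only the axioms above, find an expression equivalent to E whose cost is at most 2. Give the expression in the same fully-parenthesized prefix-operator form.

step 1: mul_one (→) rewrites ((- (- (- (- 2)))) * 1) into (- (- (- (- 2)))), now (- (- (- (- (- 2)))))
step 2: neg_neg (→) rewrites (- (- (- 2))) into (- 2), now (- (- (- 2)))
step 3: neg_neg (→) rewrites (- (- (- 2))) into (- 2), reaching cost 2 (bound 2)

(- 2)   [cost 2]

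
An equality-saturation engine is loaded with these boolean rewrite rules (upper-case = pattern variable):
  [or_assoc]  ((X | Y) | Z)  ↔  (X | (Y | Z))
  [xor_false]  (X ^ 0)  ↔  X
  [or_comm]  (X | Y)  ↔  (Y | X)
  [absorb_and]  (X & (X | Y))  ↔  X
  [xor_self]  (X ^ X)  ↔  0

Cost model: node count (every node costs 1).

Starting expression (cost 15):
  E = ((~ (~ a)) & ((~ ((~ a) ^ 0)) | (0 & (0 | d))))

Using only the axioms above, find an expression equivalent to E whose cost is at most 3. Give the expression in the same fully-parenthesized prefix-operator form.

(1) (0 & (0 | d))  =[absorb_and →]=  0    ⊢ ((~ (~ a)) & ((~ ((~ a) ^ 0)) | 0))
(2) ((~ a) ^ 0)  =[xor_false →]=  (~ a)    ⊢ ((~ (~ a)) & ((~ (~ a)) | 0))
(3) ((~ (~ a)) & ((~ (~ a)) | 0))  =[absorb_and →]=  (~ (~ a))    ⊢ cost 3, within 3

(~ (~ a))   [cost 3]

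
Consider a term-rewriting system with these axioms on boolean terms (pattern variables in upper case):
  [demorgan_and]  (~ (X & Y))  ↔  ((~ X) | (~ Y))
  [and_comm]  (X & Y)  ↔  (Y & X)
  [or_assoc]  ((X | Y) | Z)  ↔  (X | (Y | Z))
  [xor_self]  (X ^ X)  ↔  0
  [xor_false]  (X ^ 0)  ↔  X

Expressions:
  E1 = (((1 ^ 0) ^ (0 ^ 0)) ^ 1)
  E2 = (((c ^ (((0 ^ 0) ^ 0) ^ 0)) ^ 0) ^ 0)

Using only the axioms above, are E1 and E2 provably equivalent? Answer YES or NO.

NO

Every axiom is a valid identity, so a rewrite proof would force E1 and E2 to agree under every assignment.
At c=1: E1 = 0 but E2 = 1; they differ, so no derivation exists.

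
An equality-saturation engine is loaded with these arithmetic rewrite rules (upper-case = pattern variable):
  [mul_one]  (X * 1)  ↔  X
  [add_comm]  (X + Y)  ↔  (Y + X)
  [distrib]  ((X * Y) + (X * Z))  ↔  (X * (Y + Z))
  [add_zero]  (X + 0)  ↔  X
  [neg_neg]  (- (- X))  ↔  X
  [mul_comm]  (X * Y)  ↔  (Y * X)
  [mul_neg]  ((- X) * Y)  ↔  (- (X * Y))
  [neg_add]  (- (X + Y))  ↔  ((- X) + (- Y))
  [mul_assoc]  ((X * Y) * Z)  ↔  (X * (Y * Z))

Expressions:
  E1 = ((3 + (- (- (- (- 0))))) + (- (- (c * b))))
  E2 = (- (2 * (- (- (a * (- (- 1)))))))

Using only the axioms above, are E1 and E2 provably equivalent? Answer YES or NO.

NO

Every axiom is a valid identity, so a rewrite proof would force E1 and E2 to agree under every assignment.
At a=0, b=0, c=0: E1 = 3 but E2 = 0; they differ, so no derivation exists.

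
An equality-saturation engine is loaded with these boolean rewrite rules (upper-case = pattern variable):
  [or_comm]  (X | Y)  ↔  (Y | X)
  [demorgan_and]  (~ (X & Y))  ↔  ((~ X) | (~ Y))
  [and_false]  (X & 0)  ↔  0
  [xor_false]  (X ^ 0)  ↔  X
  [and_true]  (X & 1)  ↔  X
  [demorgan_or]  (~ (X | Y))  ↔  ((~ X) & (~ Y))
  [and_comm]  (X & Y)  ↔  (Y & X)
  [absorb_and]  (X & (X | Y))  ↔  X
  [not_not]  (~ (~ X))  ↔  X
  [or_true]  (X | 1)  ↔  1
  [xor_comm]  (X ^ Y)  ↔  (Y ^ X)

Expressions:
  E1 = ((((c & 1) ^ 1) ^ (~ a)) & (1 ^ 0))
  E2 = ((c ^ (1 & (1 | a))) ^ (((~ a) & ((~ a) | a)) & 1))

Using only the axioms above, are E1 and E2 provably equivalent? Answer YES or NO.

step 1: xor_false (→) rewrites (1 ^ 0) into 1, now ((((c & 1) ^ 1) ^ (~ a)) & 1)
step 2: and_true (→) rewrites ((((c & 1) ^ 1) ^ (~ a)) & 1) into (((c & 1) ^ 1) ^ (~ a))
step 3: and_true (→) rewrites (c & 1) into c, now ((c ^ 1) ^ (~ a))
step 4: absorb_and (←) rewrites 1 into (1 & (1 | a)), now ((c ^ (1 & (1 | a))) ^ (~ a))
step 5: absorb_and (←) rewrites (~ a) into ((~ a) & ((~ a) | a)), now ((c ^ (1 & (1 | a))) ^ ((~ a) & ((~ a) | a)))
step 6: and_true (←) rewrites ((~ a) & ((~ a) | a)) into (((~ a) & ((~ a) | a)) & 1), which is E2

YES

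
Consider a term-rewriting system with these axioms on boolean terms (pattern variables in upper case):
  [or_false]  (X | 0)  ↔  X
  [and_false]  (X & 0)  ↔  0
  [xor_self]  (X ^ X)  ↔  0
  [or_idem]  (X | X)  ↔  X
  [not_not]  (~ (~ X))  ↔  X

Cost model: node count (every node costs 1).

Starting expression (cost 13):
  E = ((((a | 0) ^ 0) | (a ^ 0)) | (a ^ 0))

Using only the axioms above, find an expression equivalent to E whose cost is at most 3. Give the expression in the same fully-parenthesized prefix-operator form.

1. [or_false →] (a | 0)  →  a;  E = (((a ^ 0) | (a ^ 0)) | (a ^ 0))
2. [or_idem →] ((a ^ 0) | (a ^ 0))  →  (a ^ 0);  E = ((a ^ 0) | (a ^ 0))
3. [or_idem →] ((a ^ 0) | (a ^ 0))  →  (a ^ 0);  cost 3 ≤ 3, done

(a ^ 0)   [cost 3]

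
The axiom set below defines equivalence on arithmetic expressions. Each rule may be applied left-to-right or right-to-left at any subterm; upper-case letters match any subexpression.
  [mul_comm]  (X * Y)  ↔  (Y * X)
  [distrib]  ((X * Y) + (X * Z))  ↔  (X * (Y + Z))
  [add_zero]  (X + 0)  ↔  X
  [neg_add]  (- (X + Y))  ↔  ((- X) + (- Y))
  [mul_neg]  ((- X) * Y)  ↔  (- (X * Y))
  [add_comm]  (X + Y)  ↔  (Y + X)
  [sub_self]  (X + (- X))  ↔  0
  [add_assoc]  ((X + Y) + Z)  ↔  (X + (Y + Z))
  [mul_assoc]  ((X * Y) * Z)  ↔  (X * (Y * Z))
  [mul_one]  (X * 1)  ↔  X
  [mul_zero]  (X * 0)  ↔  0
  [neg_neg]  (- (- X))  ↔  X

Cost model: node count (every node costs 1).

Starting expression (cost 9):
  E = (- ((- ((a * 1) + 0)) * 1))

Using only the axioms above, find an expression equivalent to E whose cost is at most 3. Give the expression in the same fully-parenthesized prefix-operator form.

(a * 1)   [cost 3]

(1) ((- ((a * 1) + 0)) * 1)  =[mul_one →]=  (- ((a * 1) + 0))    ⊢ (- (- ((a * 1) + 0)))
(2) (- (- ((a * 1) + 0)))  =[neg_neg →]=  ((a * 1) + 0)
(3) ((a * 1) + 0)  =[add_zero →]=  (a * 1)    ⊢ cost 3, within 3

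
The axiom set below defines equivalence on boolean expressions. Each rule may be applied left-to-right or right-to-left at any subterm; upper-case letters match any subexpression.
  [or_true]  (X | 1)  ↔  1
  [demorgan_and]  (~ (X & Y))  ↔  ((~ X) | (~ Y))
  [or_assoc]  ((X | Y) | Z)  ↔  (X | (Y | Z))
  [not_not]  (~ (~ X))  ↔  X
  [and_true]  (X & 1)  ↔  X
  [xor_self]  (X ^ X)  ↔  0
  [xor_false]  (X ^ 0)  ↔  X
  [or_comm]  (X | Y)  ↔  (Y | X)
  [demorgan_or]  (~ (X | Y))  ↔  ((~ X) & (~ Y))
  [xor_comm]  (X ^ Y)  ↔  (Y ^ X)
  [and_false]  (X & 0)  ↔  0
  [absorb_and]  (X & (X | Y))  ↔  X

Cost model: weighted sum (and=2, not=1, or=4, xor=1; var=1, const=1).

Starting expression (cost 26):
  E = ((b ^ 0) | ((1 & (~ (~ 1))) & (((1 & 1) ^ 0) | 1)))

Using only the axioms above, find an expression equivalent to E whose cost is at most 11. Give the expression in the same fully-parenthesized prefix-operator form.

(1) (~ (~ 1))  =[not_not →]=  1    ⊢ ((b ^ 0) | ((1 & 1) & (((1 & 1) ^ 0) | 1)))
(2) ((1 & 1) ^ 0)  =[xor_false →]=  (1 & 1)    ⊢ ((b ^ 0) | ((1 & 1) & ((1 & 1) | 1)))
(3) ((1 & 1) & ((1 & 1) | 1))  =[absorb_and →]=  (1 & 1)    ⊢ cost 11, within 11

((b ^ 0) | (1 & 1))   [cost 11]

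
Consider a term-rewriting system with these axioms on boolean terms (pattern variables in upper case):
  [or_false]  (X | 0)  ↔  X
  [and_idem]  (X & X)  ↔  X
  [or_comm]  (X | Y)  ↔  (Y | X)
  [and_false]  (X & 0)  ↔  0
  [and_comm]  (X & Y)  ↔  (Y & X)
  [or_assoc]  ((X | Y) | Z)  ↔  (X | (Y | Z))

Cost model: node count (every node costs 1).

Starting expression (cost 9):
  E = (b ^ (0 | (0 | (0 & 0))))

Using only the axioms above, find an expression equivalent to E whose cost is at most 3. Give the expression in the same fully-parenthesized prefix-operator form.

(b ^ 0)   [cost 3]

1. [and_idem →] (0 & 0)  →  0;  E = (b ^ (0 | (0 | 0)))
2. [or_false →] (0 | 0)  →  0;  E = (b ^ (0 | 0))
3. [or_false →] (0 | 0)  →  0;  cost 3 ≤ 3, done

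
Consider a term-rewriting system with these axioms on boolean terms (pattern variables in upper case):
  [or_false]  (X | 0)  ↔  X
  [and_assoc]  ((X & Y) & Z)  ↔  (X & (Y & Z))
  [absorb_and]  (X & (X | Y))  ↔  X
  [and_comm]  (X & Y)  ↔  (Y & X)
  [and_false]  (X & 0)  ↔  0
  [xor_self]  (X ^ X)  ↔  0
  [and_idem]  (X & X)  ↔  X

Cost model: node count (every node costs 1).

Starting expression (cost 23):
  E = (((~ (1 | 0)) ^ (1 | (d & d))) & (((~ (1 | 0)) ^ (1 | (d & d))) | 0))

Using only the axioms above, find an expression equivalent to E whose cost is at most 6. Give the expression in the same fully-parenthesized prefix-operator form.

((~ 1) ^ (1 | d))   [cost 6]

step 1: absorb_and (→) rewrites (((~ (1 | 0)) ^ (1 | (d & d))) & (((~ (1 | 0)) ^ (1 | (d & d))) | 0)) into ((~ (1 | 0)) ^ (1 | (d & d)))
step 2: or_false (→) rewrites (1 | 0) into 1, now ((~ 1) ^ (1 | (d & d)))
step 3: and_idem (→) rewrites (d & d) into d, reaching cost 6 (bound 6)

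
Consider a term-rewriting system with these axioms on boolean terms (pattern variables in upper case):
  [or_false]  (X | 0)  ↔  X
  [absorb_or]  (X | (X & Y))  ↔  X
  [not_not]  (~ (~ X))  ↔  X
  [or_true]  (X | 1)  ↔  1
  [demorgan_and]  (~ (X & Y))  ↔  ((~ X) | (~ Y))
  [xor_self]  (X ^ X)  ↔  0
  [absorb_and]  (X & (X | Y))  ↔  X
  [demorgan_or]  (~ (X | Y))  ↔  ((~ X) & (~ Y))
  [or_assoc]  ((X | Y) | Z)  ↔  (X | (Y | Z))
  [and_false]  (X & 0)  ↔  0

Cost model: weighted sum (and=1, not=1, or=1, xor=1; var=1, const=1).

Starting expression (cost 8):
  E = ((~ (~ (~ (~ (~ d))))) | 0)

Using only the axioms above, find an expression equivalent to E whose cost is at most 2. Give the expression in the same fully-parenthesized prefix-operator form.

(1) (~ (~ (~ d)))  =[not_not →]=  (~ d)    ⊢ ((~ (~ (~ d))) | 0)
(2) ((~ (~ (~ d))) | 0)  =[or_false →]=  (~ (~ (~ d)))
(3) (~ (~ (~ d)))  =[not_not →]=  (~ d)    ⊢ cost 2, within 2

(~ d)   [cost 2]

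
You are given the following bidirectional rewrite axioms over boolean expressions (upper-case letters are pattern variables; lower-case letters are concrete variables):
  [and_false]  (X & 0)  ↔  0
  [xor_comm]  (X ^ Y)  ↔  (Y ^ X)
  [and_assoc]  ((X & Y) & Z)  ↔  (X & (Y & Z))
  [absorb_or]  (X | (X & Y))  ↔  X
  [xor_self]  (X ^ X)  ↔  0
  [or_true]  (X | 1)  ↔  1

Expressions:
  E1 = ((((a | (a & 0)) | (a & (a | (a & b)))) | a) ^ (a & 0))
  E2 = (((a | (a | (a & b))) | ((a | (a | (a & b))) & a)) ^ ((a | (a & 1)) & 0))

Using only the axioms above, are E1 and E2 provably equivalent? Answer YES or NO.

YES

(1) (a | (a & b))  =[absorb_or →]=  a    ⊢ ((((a | (a & 0)) | (a & a)) | a) ^ (a & 0))
(2) (a | (a & 0))  =[absorb_or →]=  a    ⊢ (((a | (a & a)) | a) ^ (a & 0))
(3) (a | (a & a))  =[absorb_or →]=  a    ⊢ ((a | a) ^ (a & 0))
(4) a  =[absorb_or ←]=  (a | (a & b))    ⊢ ((a | (a | (a & b))) ^ (a & 0))
(5) (a | (a | (a & b)))  =[absorb_or ←]=  ((a | (a | (a & b))) | ((a | (a | (a & b))) & a))    ⊢ (((a | (a | (a & b))) | ((a | (a | (a & b))) & a)) ^ (a & 0))
(6) a  =[absorb_or ←]=  (a | (a & 1))    ⊢ E2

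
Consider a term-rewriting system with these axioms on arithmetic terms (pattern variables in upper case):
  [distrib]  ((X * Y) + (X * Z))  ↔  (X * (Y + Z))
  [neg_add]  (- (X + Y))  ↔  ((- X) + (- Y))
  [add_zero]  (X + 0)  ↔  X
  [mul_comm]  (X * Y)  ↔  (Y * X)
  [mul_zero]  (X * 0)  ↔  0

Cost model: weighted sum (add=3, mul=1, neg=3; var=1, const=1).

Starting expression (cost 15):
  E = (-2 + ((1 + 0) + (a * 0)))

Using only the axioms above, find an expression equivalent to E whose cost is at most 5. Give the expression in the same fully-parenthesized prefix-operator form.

1. [add_zero →] (1 + 0)  →  1;  E = (-2 + (1 + (a * 0)))
2. [mul_zero →] (a * 0)  →  0;  E = (-2 + (1 + 0))
3. [add_zero →] (1 + 0)  →  1;  cost 5 ≤ 5, done

(-2 + 1)   [cost 5]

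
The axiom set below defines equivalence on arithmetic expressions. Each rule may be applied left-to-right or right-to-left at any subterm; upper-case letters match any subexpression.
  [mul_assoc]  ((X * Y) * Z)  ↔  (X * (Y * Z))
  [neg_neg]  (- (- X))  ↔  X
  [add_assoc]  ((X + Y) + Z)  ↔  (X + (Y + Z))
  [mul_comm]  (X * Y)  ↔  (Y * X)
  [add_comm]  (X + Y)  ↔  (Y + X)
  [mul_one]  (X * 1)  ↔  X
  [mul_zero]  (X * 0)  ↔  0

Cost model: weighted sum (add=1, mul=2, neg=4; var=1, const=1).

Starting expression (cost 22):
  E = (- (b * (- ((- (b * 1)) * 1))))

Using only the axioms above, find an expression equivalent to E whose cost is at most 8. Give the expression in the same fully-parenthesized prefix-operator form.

(1) ((- (b * 1)) * 1)  =[mul_one →]=  (- (b * 1))    ⊢ (- (b * (- (- (b * 1)))))
(2) (b * 1)  =[mul_one →]=  b    ⊢ (- (b * (- (- b))))
(3) (- (- b))  =[neg_neg →]=  b    ⊢ cost 8, within 8

(- (b * b))   [cost 8]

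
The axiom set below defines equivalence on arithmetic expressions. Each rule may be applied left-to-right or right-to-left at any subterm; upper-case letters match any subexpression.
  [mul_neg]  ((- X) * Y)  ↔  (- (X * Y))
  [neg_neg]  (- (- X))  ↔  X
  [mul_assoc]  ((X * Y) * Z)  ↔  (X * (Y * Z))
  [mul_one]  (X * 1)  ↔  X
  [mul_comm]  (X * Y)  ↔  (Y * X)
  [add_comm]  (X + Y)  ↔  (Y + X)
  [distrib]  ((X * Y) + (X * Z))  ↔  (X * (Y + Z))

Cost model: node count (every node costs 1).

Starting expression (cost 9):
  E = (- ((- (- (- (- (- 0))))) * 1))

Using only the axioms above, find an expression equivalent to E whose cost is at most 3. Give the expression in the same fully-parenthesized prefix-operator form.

step 1: neg_neg (→) rewrites (- (- (- 0))) into (- 0), now (- ((- (- (- 0))) * 1))
step 2: mul_one (→) rewrites ((- (- (- 0))) * 1) into (- (- (- 0))), now (- (- (- (- 0))))
step 3: neg_neg (→) rewrites (- (- (- (- 0)))) into (- (- 0)), reaching cost 3 (bound 3)

(- (- 0))   [cost 3]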